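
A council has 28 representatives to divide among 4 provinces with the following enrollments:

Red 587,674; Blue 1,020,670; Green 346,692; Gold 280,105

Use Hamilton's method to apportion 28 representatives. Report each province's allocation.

Red: 7, Blue: 13, Green: 4, Gold: 4

Total 2235141; standard divisor 2235141/28 ≈ 79826.464.
Standard quotas: Red 7.3619, Blue 12.7861, Green 4.3431, Gold 3.5089.
Lower quotas: Red 7, Blue 12, Green 4, Gold 3 (sum 26, leaving 2 seats).
Remainders in descending order: Blue 0.7861, Gold 0.5089, Red 0.3619, Green 0.3431.
Largest remainders: Blue, Gold receive the extra seats.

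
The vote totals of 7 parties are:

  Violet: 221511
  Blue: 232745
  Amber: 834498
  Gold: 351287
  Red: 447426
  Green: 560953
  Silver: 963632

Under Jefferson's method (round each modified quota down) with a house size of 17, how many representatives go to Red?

Standard divisor 3612052/17 ≈ 212473.647; standard quotas: Violet 1.043, Blue 1.095, Amber 3.928, Gold 1.653, Red 2.106, Green 2.640, Silver 4.535.
Rounding down gives 1, 1, 3, 1, 2, 2, 4 = 14 seats, so the divisor must be adjusted.
With modified divisor 181300: modified quotas Violet 1.222, Blue 1.284, Amber 4.603, Gold 1.938, Red 2.468, Green 3.094, Silver 5.315.
Rounding down: Violet 1, Blue 1, Amber 4, Gold 1, Red 2, Green 3, Silver 5 (total 17).
Red receives 2.

2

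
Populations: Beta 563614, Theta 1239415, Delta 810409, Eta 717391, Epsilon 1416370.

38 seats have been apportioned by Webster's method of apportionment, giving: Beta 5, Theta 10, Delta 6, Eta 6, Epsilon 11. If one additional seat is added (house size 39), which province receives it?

Priority for the next seat is population ÷ (current seats + 0.5).
Priorities: Beta 102475.273, Theta 118039.524, Delta 124678.308, Eta 110367.846, Epsilon 123162.609.
Highest priority: Delta.

Delta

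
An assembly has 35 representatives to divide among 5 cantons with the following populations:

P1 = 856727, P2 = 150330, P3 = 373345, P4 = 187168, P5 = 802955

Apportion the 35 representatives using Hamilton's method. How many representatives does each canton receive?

P1 13, P2 2, P3 5, P4 3, P5 12

Standard divisor: 2370525 ÷ 35 ≈ 67729.286.
Standard quotas: P1 12.6493, P2 2.2196, P3 5.5123, P4 2.7635, P5 11.8554.
Lower quotas: P1 12, P2 2, P3 5, P4 2, P5 11 (sum 32, leaving 3 seats).
Remainders in descending order: P5 0.8554, P4 0.7635, P1 0.6493, P3 0.5123, P2 0.2196.
The surplus seats go to P5, P4, P1.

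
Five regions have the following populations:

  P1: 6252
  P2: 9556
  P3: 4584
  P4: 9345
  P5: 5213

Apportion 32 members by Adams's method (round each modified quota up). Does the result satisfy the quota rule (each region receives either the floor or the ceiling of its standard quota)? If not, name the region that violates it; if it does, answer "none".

Standard quotas: P1 5.724, P2 8.749, P3 4.197, P4 8.556, P5 4.773.
Adams allocation: P1 6, P2 9, P3 4, P4 8, P5 5.
Every allocation lies between the lower and upper quota.

none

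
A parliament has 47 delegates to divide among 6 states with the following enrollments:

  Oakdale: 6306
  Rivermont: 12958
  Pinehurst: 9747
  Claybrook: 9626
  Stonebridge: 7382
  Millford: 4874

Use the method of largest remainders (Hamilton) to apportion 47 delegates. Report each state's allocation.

The standard divisor is 50893/47 ≈ 1082.83.
Standard quotas: Oakdale 5.8236, Rivermont 11.9668, Pinehurst 9.0014, Claybrook 8.8897, Stonebridge 6.8173, Millford 4.5012.
Lower quotas: Oakdale 5, Rivermont 11, Pinehurst 9, Claybrook 8, Stonebridge 6, Millford 4 (sum 43, leaving 4 seats).
Remainders in descending order: Rivermont 0.9668, Claybrook 0.8897, Oakdale 0.8236, Stonebridge 0.8173, Millford 0.5012, Pinehurst 0.0014.
Largest remainders: Rivermont, Claybrook, Oakdale, Stonebridge receive the extra seats.

Oakdale 6, Rivermont 12, Pinehurst 9, Claybrook 9, Stonebridge 7, Millford 4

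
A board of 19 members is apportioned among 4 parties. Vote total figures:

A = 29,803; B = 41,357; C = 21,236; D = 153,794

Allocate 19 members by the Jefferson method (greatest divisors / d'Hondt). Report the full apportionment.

Standard divisor 246190/19 ≈ 12957.368; standard quotas: A 2.300, B 3.192, C 1.639, D 11.869.
Rounding down gives 2, 3, 1, 11 = 17 seats, so the divisor must be adjusted.
With modified divisor 11400: modified quotas A 2.614, B 3.628, C 1.863, D 13.491.
Rounding down: A 2, B 3, C 1, D 13 (total 19).

A 2, B 3, C 1, D 13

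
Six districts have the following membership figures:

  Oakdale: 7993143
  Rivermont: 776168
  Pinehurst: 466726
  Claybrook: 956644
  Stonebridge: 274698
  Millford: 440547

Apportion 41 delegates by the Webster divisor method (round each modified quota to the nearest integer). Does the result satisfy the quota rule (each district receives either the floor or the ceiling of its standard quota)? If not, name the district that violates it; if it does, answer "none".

Standard quotas: Oakdale 30.044, Rivermont 2.917, Pinehurst 1.754, Claybrook 3.596, Stonebridge 1.033, Millford 1.656.
Webster allocation: Oakdale 29, Rivermont 3, Pinehurst 2, Claybrook 4, Stonebridge 1, Millford 2.
Oakdale has quota 30.044 (lower 30, upper 31) but receives 29 — outside the quota interval.

Oakdale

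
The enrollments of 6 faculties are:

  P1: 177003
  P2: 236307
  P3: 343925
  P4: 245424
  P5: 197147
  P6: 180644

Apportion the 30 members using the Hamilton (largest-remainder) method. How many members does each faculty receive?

P1 4; P2 5; P3 8; P4 5; P5 4; P6 4

Standard divisor: 1380450 ÷ 30 = 46015.
Standard quotas: P1 3.8466, P2 5.1354, P3 7.4742, P4 5.3336, P5 4.2844, P6 3.9258.
Lower quotas: P1 3, P2 5, P3 7, P4 5, P5 4, P6 3 (sum 27, leaving 3 seats).
Remainders in descending order: P6 0.9258, P1 0.8466, P3 0.4742, P4 0.3336, P5 0.2844, P2 0.1354.
Largest remainders: P6, P1, P3 receive the extra seats.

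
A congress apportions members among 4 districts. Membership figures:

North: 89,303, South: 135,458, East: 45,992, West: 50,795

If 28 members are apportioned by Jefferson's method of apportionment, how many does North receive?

Standard divisor 321548/28 ≈ 11483.857; standard quotas: North 7.776, South 11.796, East 4.005, West 4.423.
Rounding down gives 7, 11, 4, 4 = 26 seats, so the divisor must be adjusted.
With modified divisor 10800: modified quotas North 8.269, South 12.542, East 4.259, West 4.703.
Rounding down: North 8, South 12, East 4, West 4 (total 28).
North receives 8.

8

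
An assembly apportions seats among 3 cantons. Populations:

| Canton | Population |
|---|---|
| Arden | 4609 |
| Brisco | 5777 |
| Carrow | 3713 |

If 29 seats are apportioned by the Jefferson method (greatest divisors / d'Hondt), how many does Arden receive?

9

Standard divisor 14099/29 ≈ 486.172; standard quotas: Arden 9.480, Brisco 11.883, Carrow 7.637.
Rounding down gives 9, 11, 7 = 27 seats, so the divisor must be adjusted.
With modified divisor 462.5: modified quotas Arden 9.965, Brisco 12.491, Carrow 8.028.
Rounding down: Arden 9, Brisco 12, Carrow 8 (total 29).
Arden receives 9.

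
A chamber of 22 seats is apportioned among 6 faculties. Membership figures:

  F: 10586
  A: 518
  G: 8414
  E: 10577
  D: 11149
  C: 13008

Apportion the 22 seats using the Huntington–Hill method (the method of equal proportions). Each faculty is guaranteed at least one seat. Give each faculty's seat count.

With divisor 2461: modified quotas F 4.302, A 0.210, G 3.419, E 4.298, D 4.530, C 5.286.
Geometric-mean thresholds: F √(4·5)=4.472, A (min 1), G √(3·4)=3.464, E √(4·5)=4.472, D √(4·5)=4.472, C √(5·6)=5.477.
Each quota rounded against its threshold gives F 4, A 1, G 3, E 4, D 5, C 5 (total 22).

F=4, A=1, G=3, E=4, D=5, C=5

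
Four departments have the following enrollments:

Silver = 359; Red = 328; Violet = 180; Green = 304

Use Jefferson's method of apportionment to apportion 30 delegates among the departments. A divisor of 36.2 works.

Silver 9, Red 9, Violet 4, Green 8

With modified divisor 36.2: modified quotas Silver 9.917, Red 9.061, Violet 4.972, Green 8.398.
Rounding down: Silver 9, Red 9, Violet 4, Green 8 (total 30).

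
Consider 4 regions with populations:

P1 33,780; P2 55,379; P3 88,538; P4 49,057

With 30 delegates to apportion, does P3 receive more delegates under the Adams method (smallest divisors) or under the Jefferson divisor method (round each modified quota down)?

Jefferson

Adams: P1 5, P2 7, P3 11, P4 7.
Jefferson: P1 4, P2 7, P3 12, P4 7.
P3 gets 11 under Adams and 12 under Jefferson.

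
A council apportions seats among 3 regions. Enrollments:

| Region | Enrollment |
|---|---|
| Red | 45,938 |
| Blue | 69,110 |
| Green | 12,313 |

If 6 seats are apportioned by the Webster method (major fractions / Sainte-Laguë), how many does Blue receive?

Standard divisor 127361/6 ≈ 21226.833; standard quotas: Red 2.164, Blue 3.256, Green 0.580.
Rounding to the nearest integer gives Red 2, Blue 3, Green 1 — total 6, matching the house size, so no adjustment is needed.
Blue receives 3.

3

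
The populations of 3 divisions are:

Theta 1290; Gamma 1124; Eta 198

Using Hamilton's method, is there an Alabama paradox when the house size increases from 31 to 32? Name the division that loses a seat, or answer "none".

At 31 seats: Theta 15, Gamma 13, Eta 3.
At 32 seats: Theta 16, Gamma 14, Eta 2.
Eta drops from 3 to 2.

Eta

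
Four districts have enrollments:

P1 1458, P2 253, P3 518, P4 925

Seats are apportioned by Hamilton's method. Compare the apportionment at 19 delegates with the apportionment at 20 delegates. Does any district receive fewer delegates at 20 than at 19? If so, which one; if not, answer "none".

none

At 19 seats: P1 9, P2 1, P3 3, P4 6.
At 20 seats: P1 9, P2 2, P3 3, P4 6.
No district's allocation decreased.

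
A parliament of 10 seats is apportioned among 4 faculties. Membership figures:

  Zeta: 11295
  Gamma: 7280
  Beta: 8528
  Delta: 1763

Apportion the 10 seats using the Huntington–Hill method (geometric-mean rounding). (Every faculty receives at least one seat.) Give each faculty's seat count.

With divisor 3116: modified quotas Zeta 3.625, Gamma 2.336, Beta 2.737, Delta 0.566.
Geometric-mean thresholds: Zeta √(3·4)=3.464, Gamma √(2·3)=2.449, Beta √(2·3)=2.449, Delta (min 1).
Each quota rounded against its threshold gives Zeta 4, Gamma 2, Beta 3, Delta 1 (total 10).

Zeta 4; Gamma 2; Beta 3; Delta 1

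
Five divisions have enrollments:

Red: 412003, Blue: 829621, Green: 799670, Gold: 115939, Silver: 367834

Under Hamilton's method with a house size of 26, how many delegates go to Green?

8

Total 2525067; standard divisor 2525067/26 ≈ 97117.962.
Standard quotas: Red 4.2423, Blue 8.5424, Green 8.2340, Gold 1.1938, Silver 3.7875.
Lower quotas: Red 4, Blue 8, Green 8, Gold 1, Silver 3 (sum 24, leaving 2 seats).
Remainders in descending order: Silver 0.7875, Blue 0.5424, Red 0.2423, Green 0.2340, Gold 0.1938.
The surplus seats go to Silver, Blue.
Green receives 8.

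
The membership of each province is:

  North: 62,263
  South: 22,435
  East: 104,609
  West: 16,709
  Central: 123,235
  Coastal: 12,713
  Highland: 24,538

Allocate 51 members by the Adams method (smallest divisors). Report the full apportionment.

Standard divisor 366502/51 ≈ 7186.314; standard quotas: North 8.664, South 3.122, East 14.557, West 2.325, Central 17.149, Coastal 1.769, Highland 3.415.
Rounding up gives 9, 4, 15, 3, 18, 2, 4 = 55 seats, so the divisor must be adjusted.
With modified divisor 7740: modified quotas North 8.044, South 2.899, East 13.515, West 2.159, Central 15.922, Coastal 1.643, Highland 3.170.
Rounding up: North 9, South 3, East 14, West 3, Central 16, Coastal 2, Highland 4 (total 51).

North 9; South 3; East 14; West 3; Central 16; Coastal 2; Highland 4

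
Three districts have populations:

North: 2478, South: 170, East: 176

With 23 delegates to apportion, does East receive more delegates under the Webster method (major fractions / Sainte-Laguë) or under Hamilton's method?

Webster: North 21, South 1, East 1.
Hamilton: North 20, South 1, East 2.
East gets 1 under Webster and 2 under Hamilton.

Hamilton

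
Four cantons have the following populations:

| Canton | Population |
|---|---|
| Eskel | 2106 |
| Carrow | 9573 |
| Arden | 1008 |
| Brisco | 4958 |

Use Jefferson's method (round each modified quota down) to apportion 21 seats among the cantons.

Eskel 2; Carrow 12; Arden 1; Brisco 6

Standard divisor 17645/21 ≈ 840.238; standard quotas: Eskel 2.506, Carrow 11.393, Arden 1.200, Brisco 5.901.
Rounding down gives 2, 11, 1, 5 = 19 seats, so the divisor must be adjusted.
With modified divisor 770: modified quotas Eskel 2.735, Carrow 12.432, Arden 1.309, Brisco 6.439.
Rounding down: Eskel 2, Carrow 12, Arden 1, Brisco 6 (total 21).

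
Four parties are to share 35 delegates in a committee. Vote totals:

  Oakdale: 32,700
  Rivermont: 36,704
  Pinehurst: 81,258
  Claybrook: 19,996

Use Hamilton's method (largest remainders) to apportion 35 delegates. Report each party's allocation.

Total 170658; standard divisor 170658/35 ≈ 4875.943.
Standard quotas: Oakdale 6.7064, Rivermont 7.5276, Pinehurst 16.6651, Claybrook 4.1010.
Lower quotas: Oakdale 6, Rivermont 7, Pinehurst 16, Claybrook 4 (sum 33, leaving 2 seats).
Remainders in descending order: Oakdale 0.7064, Pinehurst 0.6651, Rivermont 0.5276, Claybrook 0.1010.
The surplus seats go to Oakdale, Pinehurst.

Oakdale 7, Rivermont 7, Pinehurst 17, Claybrook 4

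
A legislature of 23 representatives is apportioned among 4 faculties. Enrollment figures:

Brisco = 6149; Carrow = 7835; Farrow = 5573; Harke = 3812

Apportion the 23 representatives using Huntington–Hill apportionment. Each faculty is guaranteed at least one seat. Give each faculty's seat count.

With divisor 1032: modified quotas Brisco 5.958, Carrow 7.592, Farrow 5.400, Harke 3.694.
Geometric-mean thresholds: Brisco √(5·6)=5.477, Carrow √(7·8)=7.483, Farrow √(5·6)=5.477, Harke √(3·4)=3.464.
Each quota rounded against its threshold gives Brisco 6, Carrow 8, Farrow 5, Harke 4 (total 23).

Brisco 6, Carrow 8, Farrow 5, Harke 4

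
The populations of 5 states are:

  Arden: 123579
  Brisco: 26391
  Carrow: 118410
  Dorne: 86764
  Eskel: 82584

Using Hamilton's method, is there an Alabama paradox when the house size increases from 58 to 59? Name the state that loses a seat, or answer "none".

Brisco

At 58 seats: Arden 16, Brisco 4, Carrow 16, Dorne 11, Eskel 11.
At 59 seats: Arden 17, Brisco 3, Carrow 16, Dorne 12, Eskel 11.
Brisco drops from 4 to 3.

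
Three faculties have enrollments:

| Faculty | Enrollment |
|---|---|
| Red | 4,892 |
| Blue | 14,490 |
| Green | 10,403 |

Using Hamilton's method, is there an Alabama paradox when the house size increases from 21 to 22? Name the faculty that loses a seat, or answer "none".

Red

At 21 seats: Red 4, Blue 10, Green 7.
At 22 seats: Red 3, Blue 11, Green 8.
Red drops from 4 to 3.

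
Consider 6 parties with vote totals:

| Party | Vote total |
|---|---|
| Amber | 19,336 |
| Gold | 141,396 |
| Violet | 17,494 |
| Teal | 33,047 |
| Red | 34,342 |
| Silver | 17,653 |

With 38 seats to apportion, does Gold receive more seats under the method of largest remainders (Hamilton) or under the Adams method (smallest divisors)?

Hamilton: Amber 3, Gold 20, Violet 2, Teal 5, Red 5, Silver 3.
Adams: Amber 3, Gold 19, Violet 3, Teal 5, Red 5, Silver 3.
Gold gets 20 under Hamilton and 19 under Adams.

Hamilton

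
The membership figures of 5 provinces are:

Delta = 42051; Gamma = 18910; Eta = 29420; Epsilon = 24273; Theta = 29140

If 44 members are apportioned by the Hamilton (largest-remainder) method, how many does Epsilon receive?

Standard divisor: 143794 ÷ 44 ≈ 3268.045.
Standard quotas: Delta 12.8673, Gamma 5.7863, Eta 9.0023, Epsilon 7.4274, Theta 8.9166.
Lower quotas: Delta 12, Gamma 5, Eta 9, Epsilon 7, Theta 8 (sum 41, leaving 3 seats).
Remainders in descending order: Theta 0.9166, Delta 0.8673, Gamma 0.7863, Epsilon 0.4274, Eta 0.0023.
The surplus seats go to Theta, Delta, Gamma.
Epsilon receives 7.

7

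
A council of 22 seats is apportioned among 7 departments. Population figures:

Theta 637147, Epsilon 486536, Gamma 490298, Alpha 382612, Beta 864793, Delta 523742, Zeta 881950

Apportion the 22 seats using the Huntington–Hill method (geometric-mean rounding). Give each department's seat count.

Theta: 3, Epsilon: 3, Gamma: 3, Alpha: 2, Beta: 4, Delta: 3, Zeta: 4

With divisor 197919: modified quotas Theta 3.219, Epsilon 2.458, Gamma 2.477, Alpha 1.933, Beta 4.369, Delta 2.646, Zeta 4.456.
Geometric-mean thresholds: Theta √(3·4)=3.464, Epsilon √(2·3)=2.449, Gamma √(2·3)=2.449, Alpha √(1·2)=1.414, Beta √(4·5)=4.472, Delta √(2·3)=2.449, Zeta √(4·5)=4.472.
Each quota rounded against its threshold gives Theta 3, Epsilon 3, Gamma 3, Alpha 2, Beta 4, Delta 3, Zeta 4 (total 22).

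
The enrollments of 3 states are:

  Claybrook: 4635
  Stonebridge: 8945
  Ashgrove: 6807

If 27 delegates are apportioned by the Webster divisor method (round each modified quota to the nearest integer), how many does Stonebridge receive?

Standard divisor 20387/27 ≈ 755.074; standard quotas: Claybrook 6.138, Stonebridge 11.847, Ashgrove 9.015.
Rounding to the nearest integer gives Claybrook 6, Stonebridge 12, Ashgrove 9 — total 27, matching the house size, so no adjustment is needed.
Stonebridge receives 12.

12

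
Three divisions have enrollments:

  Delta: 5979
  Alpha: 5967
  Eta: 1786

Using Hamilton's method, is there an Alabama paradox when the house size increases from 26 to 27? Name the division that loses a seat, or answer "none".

Eta

At 26 seats: Delta 11, Alpha 11, Eta 4.
At 27 seats: Delta 12, Alpha 12, Eta 3.
Eta drops from 4 to 3.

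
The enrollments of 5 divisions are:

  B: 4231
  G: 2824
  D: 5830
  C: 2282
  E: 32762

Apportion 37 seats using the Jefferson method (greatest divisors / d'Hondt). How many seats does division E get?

27

Standard divisor 47929/37 ≈ 1295.378; standard quotas: B 3.266, G 2.180, D 4.501, C 1.762, E 25.291.
Rounding down gives 3, 2, 4, 1, 25 = 35 seats, so the divisor must be adjusted.
With modified divisor 1200: modified quotas B 3.526, G 2.353, D 4.858, C 1.902, E 27.302.
Rounding down: B 3, G 2, D 4, C 1, E 27 (total 37).
E receives 27.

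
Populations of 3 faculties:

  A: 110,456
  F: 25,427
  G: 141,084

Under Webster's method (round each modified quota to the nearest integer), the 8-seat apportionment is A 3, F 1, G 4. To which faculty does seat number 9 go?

Priority for the next seat is population ÷ (current seats + 0.5).
Priorities: A 31558.857, F 16951.333, G 31352.000.
Highest priority: A.

A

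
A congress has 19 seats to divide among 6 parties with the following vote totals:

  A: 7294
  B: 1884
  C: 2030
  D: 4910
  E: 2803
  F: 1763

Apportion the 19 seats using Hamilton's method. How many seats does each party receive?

A: 7, B: 2, C: 2, D: 4, E: 2, F: 2

Standard divisor: 20684 ÷ 19 ≈ 1088.632.
Standard quotas: A 6.7002, B 1.7306, C 1.8647, D 4.5102, E 2.5748, F 1.6195.
Lower quotas: A 6, B 1, C 1, D 4, E 2, F 1 (sum 15, leaving 4 seats).
Remainders in descending order: C 0.8647, B 0.7306, A 0.7002, F 0.6195, E 0.5748, D 0.5102.
The surplus seats go to C, B, A, F.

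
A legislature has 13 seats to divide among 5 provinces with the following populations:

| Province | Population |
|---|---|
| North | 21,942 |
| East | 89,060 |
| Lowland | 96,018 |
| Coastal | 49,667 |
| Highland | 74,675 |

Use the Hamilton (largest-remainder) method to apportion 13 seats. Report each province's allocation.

Standard divisor: 331362 ÷ 13 ≈ 25489.385.
Standard quotas: North 0.8608, East 3.4940, Lowland 3.7670, Coastal 1.9485, Highland 2.9297.
Lower quotas: North 0, East 3, Lowland 3, Coastal 1, Highland 2 (sum 9, leaving 4 seats).
Remainders in descending order: Coastal 0.9485, Highland 0.9297, North 0.8608, Lowland 0.7670, East 0.4940.
Largest remainders: Coastal, Highland, North, Lowland receive the extra seats.

North=1, East=3, Lowland=4, Coastal=2, Highland=3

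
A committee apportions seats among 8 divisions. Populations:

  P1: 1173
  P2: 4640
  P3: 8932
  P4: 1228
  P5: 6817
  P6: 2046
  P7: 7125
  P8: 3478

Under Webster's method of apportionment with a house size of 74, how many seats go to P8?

Standard divisor 35439/74 ≈ 478.905; standard quotas: P1 2.449, P2 9.689, P3 18.651, P4 2.564, P5 14.235, P6 4.272, P7 14.878, P8 7.262.
Rounding to the nearest integer gives P1 2, P2 10, P3 19, P4 3, P5 14, P6 4, P7 15, P8 7 — total 74, matching the house size, so no adjustment is needed.
P8 receives 7.

7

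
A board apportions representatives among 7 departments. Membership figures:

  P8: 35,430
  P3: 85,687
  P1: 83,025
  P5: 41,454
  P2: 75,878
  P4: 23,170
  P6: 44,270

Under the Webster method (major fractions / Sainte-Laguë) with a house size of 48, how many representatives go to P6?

6

Standard divisor 388914/48 ≈ 8102.375; standard quotas: P8 4.373, P3 10.576, P1 10.247, P5 5.116, P2 9.365, P4 2.860, P6 5.464.
Rounding to the nearest integer gives 4, 11, 10, 5, 9, 3, 5 = 47 seats, so the divisor must be adjusted.
With modified divisor 8018: modified quotas P8 4.419, P3 10.687, P1 10.355, P5 5.170, P2 9.463, P4 2.890, P6 5.521.
Rounding to the nearest integer: P8 4, P3 11, P1 10, P5 5, P2 9, P4 3, P6 6 (total 48).
P6 receives 6.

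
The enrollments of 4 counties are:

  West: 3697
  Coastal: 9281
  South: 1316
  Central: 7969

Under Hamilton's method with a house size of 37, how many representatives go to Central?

13

Total 22263; standard divisor 22263/37 ≈ 601.703.
Standard quotas: West 6.1442, Coastal 15.4246, South 2.1871, Central 13.2441.
Lower quotas: West 6, Coastal 15, South 2, Central 13 (sum 36, leaving 1 seat).
Remainders in descending order: Coastal 0.4246, Central 0.2441, South 0.1871, West 0.1442.
The surplus seat goes to Coastal.
Central receives 13.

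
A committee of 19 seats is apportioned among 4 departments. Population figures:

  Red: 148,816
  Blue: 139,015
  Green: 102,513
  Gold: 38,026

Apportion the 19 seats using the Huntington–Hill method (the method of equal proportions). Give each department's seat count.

With divisor 22943: modified quotas Red 6.486, Blue 6.059, Green 4.468, Gold 1.657.
Geometric-mean thresholds: Red √(6·7)=6.481, Blue √(6·7)=6.481, Green √(4·5)=4.472, Gold √(1·2)=1.414.
Each quota rounded against its threshold gives Red 7, Blue 6, Green 4, Gold 2 (total 19).

Red=7, Blue=6, Green=4, Gold=2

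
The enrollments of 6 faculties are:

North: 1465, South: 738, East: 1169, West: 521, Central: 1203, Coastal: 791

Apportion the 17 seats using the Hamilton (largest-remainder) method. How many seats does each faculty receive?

The standard divisor is 5887/17 ≈ 346.294.
Standard quotas: North 4.231, South 2.131, East 3.376, West 1.505, Central 3.474, Coastal 2.284.
Lower quotas: North 4, South 2, East 3, West 1, Central 3, Coastal 2 (sum 15, leaving 2 seats).
Remainders in descending order: West 0.505, Central 0.474, East 0.376, Coastal 0.284, North 0.231, South 0.131.
Largest remainders: West, Central receive the extra seats.

North=4; South=2; East=3; West=2; Central=4; Coastal=2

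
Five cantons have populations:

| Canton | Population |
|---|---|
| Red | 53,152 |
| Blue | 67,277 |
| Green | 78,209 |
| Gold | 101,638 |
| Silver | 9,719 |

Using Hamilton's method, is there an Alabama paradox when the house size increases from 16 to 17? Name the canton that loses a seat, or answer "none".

At 16 seats: Red 3, Blue 3, Green 4, Gold 5, Silver 1.
At 17 seats: Red 3, Blue 4, Green 4, Gold 6, Silver 0.
Silver drops from 1 to 0.

Silver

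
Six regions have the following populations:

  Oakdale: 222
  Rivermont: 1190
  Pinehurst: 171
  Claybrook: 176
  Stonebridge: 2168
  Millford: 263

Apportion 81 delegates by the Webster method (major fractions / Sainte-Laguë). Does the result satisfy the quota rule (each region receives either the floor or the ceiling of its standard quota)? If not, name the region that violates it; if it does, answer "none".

Stonebridge

Standard quotas: Oakdale 4.292, Rivermont 23.005, Pinehurst 3.306, Claybrook 3.402, Stonebridge 41.911, Millford 5.084.
Webster allocation: Oakdale 4, Rivermont 23, Pinehurst 3, Claybrook 3, Stonebridge 43, Millford 5.
Stonebridge has quota 41.911 (lower 41, upper 42) but receives 43 — outside the quota interval.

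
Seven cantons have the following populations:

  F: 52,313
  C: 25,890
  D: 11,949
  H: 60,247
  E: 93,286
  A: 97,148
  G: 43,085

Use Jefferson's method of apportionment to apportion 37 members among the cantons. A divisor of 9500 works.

F=5; C=2; D=1; H=6; E=9; A=10; G=4

With modified divisor 9500: modified quotas F 5.507, C 2.725, D 1.258, H 6.342, E 9.820, A 10.226, G 4.535.
Rounding down: F 5, C 2, D 1, H 6, E 9, A 10, G 4 (total 37).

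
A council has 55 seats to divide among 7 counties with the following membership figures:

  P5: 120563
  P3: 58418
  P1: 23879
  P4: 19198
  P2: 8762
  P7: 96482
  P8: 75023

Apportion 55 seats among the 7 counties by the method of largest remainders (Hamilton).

The standard divisor is 402325/55 = 7315.
Standard quotas: P5 16.4816, P3 7.9861, P1 3.2644, P4 2.6245, P2 1.1978, P7 13.1896, P8 10.2560.
Lower quotas: P5 16, P3 7, P1 3, P4 2, P2 1, P7 13, P8 10 (sum 52, leaving 3 seats).
Remainders in descending order: P3 0.9861, P4 0.6245, P5 0.4816, P1 0.2644, P8 0.2560, P2 0.1978, P7 0.1896.
Largest remainders: P3, P4, P5 receive the extra seats.

P5 17; P3 8; P1 3; P4 3; P2 1; P7 13; P8 10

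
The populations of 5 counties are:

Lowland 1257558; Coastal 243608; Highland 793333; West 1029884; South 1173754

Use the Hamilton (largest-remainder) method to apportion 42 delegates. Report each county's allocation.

Lowland=12, Coastal=2, Highland=7, West=10, South=11

Total 4498137; standard divisor 4498137/42 ≈ 107098.5.
Standard quotas: Lowland 11.7421, Coastal 2.2746, Highland 7.4075, West 9.6162, South 10.9596.
Lower quotas: Lowland 11, Coastal 2, Highland 7, West 9, South 10 (sum 39, leaving 3 seats).
Remainders in descending order: South 0.9596, Lowland 0.7421, West 0.6162, Highland 0.4075, Coastal 0.2746.
The surplus seats go to South, Lowland, West.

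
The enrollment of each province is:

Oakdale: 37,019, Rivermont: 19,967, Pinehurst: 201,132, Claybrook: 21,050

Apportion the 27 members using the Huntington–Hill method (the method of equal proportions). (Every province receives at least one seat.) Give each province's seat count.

With divisor 10502: modified quotas Oakdale 3.525, Rivermont 1.901, Pinehurst 19.152, Claybrook 2.004.
Geometric-mean thresholds: Oakdale √(3·4)=3.464, Rivermont √(1·2)=1.414, Pinehurst √(19·20)=19.494, Claybrook √(2·3)=2.449.
Each quota rounded against its threshold gives Oakdale 4, Rivermont 2, Pinehurst 19, Claybrook 2 (total 27).

Oakdale: 4, Rivermont: 2, Pinehurst: 19, Claybrook: 2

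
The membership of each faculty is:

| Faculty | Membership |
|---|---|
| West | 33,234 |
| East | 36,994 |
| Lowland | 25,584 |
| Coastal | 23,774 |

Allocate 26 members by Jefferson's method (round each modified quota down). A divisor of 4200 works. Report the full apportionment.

With modified divisor 4200: modified quotas West 7.913, East 8.808, Lowland 6.091, Coastal 5.660.
Rounding down: West 7, East 8, Lowland 6, Coastal 5 (total 26).

West=7, East=8, Lowland=6, Coastal=5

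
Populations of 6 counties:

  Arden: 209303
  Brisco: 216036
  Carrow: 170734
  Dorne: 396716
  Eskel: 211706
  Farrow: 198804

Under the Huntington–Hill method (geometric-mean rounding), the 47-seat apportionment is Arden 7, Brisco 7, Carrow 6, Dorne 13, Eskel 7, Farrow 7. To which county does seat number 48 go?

Priority for the next seat is population ÷ (√(s·(s+1))).
Priorities: Arden 27969.290, Brisco 28869.025, Carrow 26344.828, Dorne 29406.546, Eskel 28290.404, Farrow 26566.302.
Highest priority: Dorne.

Dorne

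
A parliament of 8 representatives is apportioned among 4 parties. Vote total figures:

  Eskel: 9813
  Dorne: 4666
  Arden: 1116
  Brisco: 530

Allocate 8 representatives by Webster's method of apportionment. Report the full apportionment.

Eskel: 5, Dorne: 2, Arden: 1, Brisco: 0

Standard divisor 16125/8 ≈ 2015.625; standard quotas: Eskel 4.868, Dorne 2.315, Arden 0.554, Brisco 0.263.
Rounding to the nearest integer gives Eskel 5, Dorne 2, Arden 1, Brisco 0 — total 8, matching the house size, so no adjustment is needed.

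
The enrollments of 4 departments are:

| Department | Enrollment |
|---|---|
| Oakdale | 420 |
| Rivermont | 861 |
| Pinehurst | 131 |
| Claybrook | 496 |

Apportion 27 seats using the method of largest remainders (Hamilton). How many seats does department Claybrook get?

7

Total 1908; standard divisor 1908/27 ≈ 70.667.
Standard quotas: Oakdale 5.943, Rivermont 12.184, Pinehurst 1.854, Claybrook 7.019.
Lower quotas: Oakdale 5, Rivermont 12, Pinehurst 1, Claybrook 7 (sum 25, leaving 2 seats).
Remainders in descending order: Oakdale 0.943, Pinehurst 0.854, Rivermont 0.184, Claybrook 0.019.
The surplus seats go to Oakdale, Pinehurst.
Claybrook receives 7.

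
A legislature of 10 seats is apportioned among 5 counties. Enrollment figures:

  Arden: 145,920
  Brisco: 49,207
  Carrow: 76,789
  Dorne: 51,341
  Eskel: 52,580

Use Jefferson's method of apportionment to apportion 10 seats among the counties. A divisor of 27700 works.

Arden: 5, Brisco: 1, Carrow: 2, Dorne: 1, Eskel: 1

With modified divisor 27700: modified quotas Arden 5.268, Brisco 1.776, Carrow 2.772, Dorne 1.853, Eskel 1.898.
Rounding down: Arden 5, Brisco 1, Carrow 2, Dorne 1, Eskel 1 (total 10).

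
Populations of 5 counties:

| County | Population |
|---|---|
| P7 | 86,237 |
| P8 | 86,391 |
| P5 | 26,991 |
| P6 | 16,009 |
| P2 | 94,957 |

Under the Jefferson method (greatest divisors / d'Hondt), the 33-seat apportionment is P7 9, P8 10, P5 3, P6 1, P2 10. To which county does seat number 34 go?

P2

Priority for the next seat is population ÷ (current seats + 1).
Priorities: P7 8623.700, P8 7853.727, P5 6747.750, P6 8004.500, P2 8632.455.
Highest priority: P2.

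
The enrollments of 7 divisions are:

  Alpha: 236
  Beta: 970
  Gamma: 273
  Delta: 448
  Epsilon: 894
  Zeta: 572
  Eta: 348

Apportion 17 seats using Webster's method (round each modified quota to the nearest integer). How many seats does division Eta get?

Standard divisor 3741/17 ≈ 220.059; standard quotas: Alpha 1.072, Beta 4.408, Gamma 1.241, Delta 2.036, Epsilon 4.063, Zeta 2.599, Eta 1.581.
Rounding to the nearest integer gives Alpha 1, Beta 4, Gamma 1, Delta 2, Epsilon 4, Zeta 3, Eta 2 — total 17, matching the house size, so no adjustment is needed.
Eta receives 2.

2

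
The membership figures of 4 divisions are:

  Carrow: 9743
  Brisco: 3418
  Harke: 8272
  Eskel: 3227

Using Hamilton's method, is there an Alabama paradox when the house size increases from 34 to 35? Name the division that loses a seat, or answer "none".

Eskel

At 34 seats: Carrow 13, Brisco 5, Harke 11, Eskel 5.
At 35 seats: Carrow 14, Brisco 5, Harke 12, Eskel 4.
Eskel drops from 5 to 4.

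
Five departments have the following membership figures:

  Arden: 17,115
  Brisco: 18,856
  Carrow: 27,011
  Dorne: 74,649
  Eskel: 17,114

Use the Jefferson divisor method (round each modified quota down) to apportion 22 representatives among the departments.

Standard divisor 154745/22 ≈ 7033.864; standard quotas: Arden 2.433, Brisco 2.681, Carrow 3.840, Dorne 10.613, Eskel 2.433.
Rounding down gives 2, 2, 3, 10, 2 = 19 seats, so the divisor must be adjusted.
With modified divisor 6240.12: modified quotas Arden 2.743, Brisco 3.022, Carrow 4.329, Dorne 11.963, Eskel 2.743.
Rounding down: Arden 2, Brisco 3, Carrow 4, Dorne 11, Eskel 2 (total 22).

Arden 2; Brisco 3; Carrow 4; Dorne 11; Eskel 2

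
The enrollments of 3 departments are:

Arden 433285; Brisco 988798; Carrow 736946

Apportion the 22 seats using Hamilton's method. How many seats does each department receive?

Standard divisor: 2159029 ÷ 22 ≈ 98137.682.
Standard quotas: Arden 4.4151, Brisco 10.0756, Carrow 7.5093.
Lower quotas: Arden 4, Brisco 10, Carrow 7 (sum 21, leaving 1 seat).
Remainders in descending order: Carrow 0.5093, Arden 0.4151, Brisco 0.0756.
The surplus seat goes to Carrow.

Arden 4; Brisco 10; Carrow 8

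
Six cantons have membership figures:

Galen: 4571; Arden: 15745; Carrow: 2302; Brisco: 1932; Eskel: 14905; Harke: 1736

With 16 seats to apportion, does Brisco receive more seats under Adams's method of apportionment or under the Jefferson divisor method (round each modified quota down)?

Adams: Galen 2, Arden 6, Carrow 1, Brisco 1, Eskel 5, Harke 1.
Jefferson: Galen 2, Arden 7, Carrow 1, Brisco 0, Eskel 6, Harke 0.
Brisco gets 1 under Adams and 0 under Jefferson.

Adams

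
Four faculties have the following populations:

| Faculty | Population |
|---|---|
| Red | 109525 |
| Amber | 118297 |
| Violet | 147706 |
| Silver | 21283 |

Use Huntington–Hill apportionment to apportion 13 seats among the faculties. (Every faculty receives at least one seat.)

Red 3, Amber 4, Violet 5, Silver 1

With divisor 32323: modified quotas Red 3.388, Amber 3.660, Violet 4.570, Silver 0.658.
Geometric-mean thresholds: Red √(3·4)=3.464, Amber √(3·4)=3.464, Violet √(4·5)=4.472, Silver (min 1).
Each quota rounded against its threshold gives Red 3, Amber 4, Violet 5, Silver 1 (total 13).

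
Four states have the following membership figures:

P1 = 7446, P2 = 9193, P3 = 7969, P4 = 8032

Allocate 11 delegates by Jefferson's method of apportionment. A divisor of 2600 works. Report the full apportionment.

With modified divisor 2600: modified quotas P1 2.864, P2 3.536, P3 3.065, P4 3.089.
Rounding down: P1 2, P2 3, P3 3, P4 3 (total 11).

P1 2, P2 3, P3 3, P4 3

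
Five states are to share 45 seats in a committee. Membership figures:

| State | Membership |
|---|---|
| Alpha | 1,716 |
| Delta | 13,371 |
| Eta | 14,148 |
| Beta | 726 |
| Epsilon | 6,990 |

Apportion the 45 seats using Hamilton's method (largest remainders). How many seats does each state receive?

Standard divisor: 36951 ÷ 45 ≈ 821.133.
Standard quotas: Alpha 2.0898, Delta 16.2836, Eta 17.2298, Beta 0.8841, Epsilon 8.5126.
Lower quotas: Alpha 2, Delta 16, Eta 17, Beta 0, Epsilon 8 (sum 43, leaving 2 seats).
Remainders in descending order: Beta 0.8841, Epsilon 0.5126, Delta 0.2836, Eta 0.2298, Alpha 0.0898.
Largest remainders: Beta, Epsilon receive the extra seats.

Alpha 2, Delta 16, Eta 17, Beta 1, Epsilon 9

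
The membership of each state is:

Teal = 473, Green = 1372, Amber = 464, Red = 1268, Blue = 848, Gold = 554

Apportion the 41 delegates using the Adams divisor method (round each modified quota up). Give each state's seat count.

Standard divisor 4979/41 ≈ 121.439; standard quotas: Teal 3.895, Green 11.298, Amber 3.821, Red 10.441, Blue 6.983, Gold 4.562.
Rounding up gives 4, 12, 4, 11, 7, 5 = 43 seats, so the divisor must be adjusted.
With modified divisor 130: modified quotas Teal 3.638, Green 10.554, Amber 3.569, Red 9.754, Blue 6.523, Gold 4.262.
Rounding up: Teal 4, Green 11, Amber 4, Red 10, Blue 7, Gold 5 (total 41).

Teal: 4; Green: 11; Amber: 4; Red: 10; Blue: 7; Gold: 5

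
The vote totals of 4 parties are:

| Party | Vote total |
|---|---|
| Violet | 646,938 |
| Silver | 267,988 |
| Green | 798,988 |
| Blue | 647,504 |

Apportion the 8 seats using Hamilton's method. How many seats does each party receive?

The standard divisor is 2361418/8 ≈ 295177.25.
Standard quotas: Violet 2.1917, Silver 0.9079, Green 2.7068, Blue 2.1936.
Lower quotas: Violet 2, Silver 0, Green 2, Blue 2 (sum 6, leaving 2 seats).
Remainders in descending order: Silver 0.9079, Green 0.7068, Blue 0.1936, Violet 0.1917.
The surplus seats go to Silver, Green.

Violet 2, Silver 1, Green 3, Blue 2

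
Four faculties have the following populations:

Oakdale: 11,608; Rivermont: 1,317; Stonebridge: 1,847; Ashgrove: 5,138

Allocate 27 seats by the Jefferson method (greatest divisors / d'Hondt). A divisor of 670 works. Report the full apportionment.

Oakdale 17, Rivermont 1, Stonebridge 2, Ashgrove 7

With modified divisor 670: modified quotas Oakdale 17.325, Rivermont 1.966, Stonebridge 2.757, Ashgrove 7.669.
Rounding down: Oakdale 17, Rivermont 1, Stonebridge 2, Ashgrove 7 (total 27).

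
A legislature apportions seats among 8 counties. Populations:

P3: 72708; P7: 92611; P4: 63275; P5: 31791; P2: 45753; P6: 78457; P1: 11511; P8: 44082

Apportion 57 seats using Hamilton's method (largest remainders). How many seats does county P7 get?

Standard divisor: 440188 ÷ 57 ≈ 7722.596.
Standard quotas: P3 9.4150, P7 11.9922, P4 8.1935, P5 4.1166, P2 5.9246, P6 10.1594, P1 1.4906, P8 5.7082.
Lower quotas: P3 9, P7 11, P4 8, P5 4, P2 5, P6 10, P1 1, P8 5 (sum 53, leaving 4 seats).
Remainders in descending order: P7 0.9922, P2 0.9246, P8 0.7082, P1 0.4906, P3 0.4150, P4 0.1935, P6 0.1594, P5 0.1166.
Largest remainders: P7, P2, P8, P1 receive the extra seats.
P7 receives 12.

12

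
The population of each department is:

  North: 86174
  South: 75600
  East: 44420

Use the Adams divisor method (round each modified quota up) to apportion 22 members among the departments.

Standard divisor 206194/22 ≈ 9372.455; standard quotas: North 9.194, South 8.066, East 4.739.
Rounding up gives 10, 9, 5 = 24 seats, so the divisor must be adjusted.
With modified divisor 10200: modified quotas North 8.448, South 7.412, East 4.355.
Rounding up: North 9, South 8, East 5 (total 22).

North: 9; South: 8; East: 5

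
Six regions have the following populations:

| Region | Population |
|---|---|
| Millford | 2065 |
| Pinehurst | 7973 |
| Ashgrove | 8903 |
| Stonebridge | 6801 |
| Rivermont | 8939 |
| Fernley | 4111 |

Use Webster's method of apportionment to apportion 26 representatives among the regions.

Standard divisor 38792/26 ≈ 1492; standard quotas: Millford 1.384, Pinehurst 5.344, Ashgrove 5.967, Stonebridge 4.558, Rivermont 5.991, Fernley 2.755.
Rounding to the nearest integer gives Millford 1, Pinehurst 5, Ashgrove 6, Stonebridge 5, Rivermont 6, Fernley 3 — total 26, matching the house size, so no adjustment is needed.

Millford 1; Pinehurst 5; Ashgrove 6; Stonebridge 5; Rivermont 6; Fernley 3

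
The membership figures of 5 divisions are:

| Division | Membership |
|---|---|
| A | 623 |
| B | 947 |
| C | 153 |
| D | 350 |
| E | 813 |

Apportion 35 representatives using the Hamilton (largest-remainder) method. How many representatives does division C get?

2

The standard divisor is 2886/35 ≈ 82.457.
Standard quotas: A 7.555, B 11.485, C 1.856, D 4.245, E 9.860.
Lower quotas: A 7, B 11, C 1, D 4, E 9 (sum 32, leaving 3 seats).
Remainders in descending order: E 0.860, C 0.856, A 0.555, B 0.485, D 0.245.
The surplus seats go to E, C, A.
C receives 2.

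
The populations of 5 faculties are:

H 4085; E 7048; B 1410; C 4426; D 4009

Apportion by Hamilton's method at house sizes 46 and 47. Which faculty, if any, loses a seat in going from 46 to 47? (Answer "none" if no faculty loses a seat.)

At 46 seats: H 9, E 15, B 3, C 10, D 9.
At 47 seats: H 9, E 16, B 3, C 10, D 9.
No faculty's allocation decreased.

none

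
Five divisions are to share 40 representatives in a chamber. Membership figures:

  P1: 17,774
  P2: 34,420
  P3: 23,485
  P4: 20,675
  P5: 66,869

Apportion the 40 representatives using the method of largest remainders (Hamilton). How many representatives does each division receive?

Total 163223; standard divisor 163223/40 ≈ 4080.575.
Standard quotas: P1 4.3558, P2 8.4351, P3 5.7553, P4 5.0667, P5 16.3872.
Lower quotas: P1 4, P2 8, P3 5, P4 5, P5 16 (sum 38, leaving 2 seats).
Remainders in descending order: P3 0.7553, P2 0.4351, P5 0.3872, P1 0.3558, P4 0.0667.
The surplus seats go to P3, P2.

P1: 4, P2: 9, P3: 6, P4: 5, P5: 16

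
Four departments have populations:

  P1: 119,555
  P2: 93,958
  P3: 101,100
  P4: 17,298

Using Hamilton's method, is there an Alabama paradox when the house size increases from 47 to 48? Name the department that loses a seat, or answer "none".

P4

At 47 seats: P1 17, P2 13, P3 14, P4 3.
At 48 seats: P1 17, P2 14, P3 15, P4 2.
P4 drops from 3 to 2.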